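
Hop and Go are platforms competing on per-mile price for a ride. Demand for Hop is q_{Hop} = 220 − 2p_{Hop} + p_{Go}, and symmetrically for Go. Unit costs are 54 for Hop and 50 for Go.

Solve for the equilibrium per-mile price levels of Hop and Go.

Hop's profit: π = (p_{Hop} − 54)(220 − 2p_{Hop} + p_{Go}).
∂π/∂p_{Hop} = 328 − 4p_{Hop} + p_{Go} = 0 ⇒ p_{Hop} = 82 + 0.25p_{Go}.
Similarly p_{Go} = 80 + 0.25p_{Hop}.
Substituting the second reaction function into the first: p_{Hop} = 82 + 0.25(80 + 0.25p_{Hop}), which gives 0.9375p_{Hop} = 102 ⇒ p_{Hop} = 108.8.
Then p_{Go} = 80 + 0.25·108.8 = 107.2.

108.8, 107.2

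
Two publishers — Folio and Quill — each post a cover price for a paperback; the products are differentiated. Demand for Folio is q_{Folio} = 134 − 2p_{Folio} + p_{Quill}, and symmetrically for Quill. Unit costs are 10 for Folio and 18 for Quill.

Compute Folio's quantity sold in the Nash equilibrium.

84.8

Folio's profit: π = (p_{Folio} − 10)(134 − 2p_{Folio} + p_{Quill}).
∂π/∂p_{Folio} = 154 − 4p_{Folio} + p_{Quill} = 0 ⇒ p_{Folio} = 38.5 + 0.25p_{Quill}.
Similarly p_{Quill} = 42.5 + 0.25p_{Folio}.
Plugging p_{Quill} into Folio's best response: p_{Folio} = 38.5 + 0.25(42.5 + 0.25p_{Folio}) ⇒ 0.9375p_{Folio} = 49.125, so p_{Folio} = 52.4.
Then p_{Quill} = 42.5 + 0.25·52.4 = 55.6.
q_{Folio} = 134 − 2·52.4 + 55.6 = 84.8.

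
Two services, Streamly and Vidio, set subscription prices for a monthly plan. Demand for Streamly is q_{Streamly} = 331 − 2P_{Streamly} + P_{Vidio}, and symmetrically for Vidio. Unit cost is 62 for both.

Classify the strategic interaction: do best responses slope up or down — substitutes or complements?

strategic complements

Streamly's profit: π = (P_{Streamly} − 62)(331 − 2P_{Streamly} + P_{Vidio}).
∂π/∂P_{Streamly} = 455 − 4P_{Streamly} + P_{Vidio} = 0 ⇒ P_{Streamly} = 113.75 + 0.25P_{Vidio}.
The best-response slope dP_{Streamly}/dP_{Vidio} = 0.25 > 0: the reaction function is upward-sloping, so the choices are strategic complements.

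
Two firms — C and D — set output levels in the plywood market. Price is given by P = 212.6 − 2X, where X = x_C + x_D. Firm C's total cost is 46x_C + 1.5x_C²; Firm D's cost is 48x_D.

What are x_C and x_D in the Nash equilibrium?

14.05, 34.125

Firm C's profit: π = x_C(212.6 − 2(x_C + x_D)) − 46x_C − 1.5x_C².
∂π/∂x_C = 166.6 − 7x_C − 2x_D = 0, so x_C = 23.8 − (2/7)x_D.
For D: ∂π/∂x_D = 164.6 − 4x_D − 2x_C = 0 ⇒ x_D = 41.15 − 0.5x_C.
Plugging x_D into C's best response: x_C = 23.8 − (2/7)(41.15 − 0.5x_C) ⇒ (6/7)x_C = 843/70, so x_C = 14.05.
Then x_D = 41.15 − 0.5·14.05 = 34.125.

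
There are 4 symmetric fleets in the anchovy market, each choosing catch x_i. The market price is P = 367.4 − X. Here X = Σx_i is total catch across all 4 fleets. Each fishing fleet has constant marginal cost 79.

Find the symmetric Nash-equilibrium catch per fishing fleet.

57.68

A representative fishing fleet's profit is π_i = x_i(367.4 − X) − 79x_i, with X = x_i + Σ_{j≠i} x_j.
First-order condition: 288.4 − 2x_i − Σ_{j≠i} x_j = 0.
In a symmetric equilibrium every fishing fleet chooses the same x, so Σ_{j≠i} x_j = 3x. The condition becomes 288.4 − 5x = 0, giving x = 288.4/5 = 57.68.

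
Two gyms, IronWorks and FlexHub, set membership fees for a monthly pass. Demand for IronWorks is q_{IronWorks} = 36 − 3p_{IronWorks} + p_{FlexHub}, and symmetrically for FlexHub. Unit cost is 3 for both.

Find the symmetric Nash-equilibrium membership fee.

IronWorks's profit: π = (p_{IronWorks} − 3)(36 − 3p_{IronWorks} + p_{FlexHub}).
∂π/∂p_{IronWorks} = 45 − 6p_{IronWorks} + p_{FlexHub} = 0 ⇒ p_{IronWorks} = 7.5 + (1/6)p_{FlexHub}.
Setting p_{IronWorks} = p_{FlexHub} in the reaction function: p_{IronWorks} = 7.5 + (1/6)p_{IronWorks}, so p_{IronWorks} = 7.5 / (5/6) = 9.

9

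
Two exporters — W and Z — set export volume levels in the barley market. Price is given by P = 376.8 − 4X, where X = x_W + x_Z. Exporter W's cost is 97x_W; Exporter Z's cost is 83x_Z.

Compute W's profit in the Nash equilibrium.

1962.49

Exporter W's profit: π = x_W(376.8 − 4(x_W + x_Z)) − 97x_W.
∂π/∂x_W = 279.8 − 8x_W − 4x_Z = 0, so x_W = 34.975 − 0.5x_Z.
By the same steps for Z: x_Z = 36.725 − 0.5x_W.
Solving the two reaction functions simultaneously: (1 − (−0.5)(−0.5))x_W = 34.975 − 0.5·36.725, so 0.75x_W = 16.6125 and x_W = 22.15.
Then x_Z = 36.725 − 0.5·22.15 = 25.65.
Price P = 376.8 − 4·47.8 = 185.6.
W's profit: (185.6 − 97)·22.15 = 1962.49.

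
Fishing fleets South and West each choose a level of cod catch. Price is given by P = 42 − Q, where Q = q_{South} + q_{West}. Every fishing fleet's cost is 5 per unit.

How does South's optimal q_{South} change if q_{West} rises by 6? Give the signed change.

Fishing fleet South's profit: π = q_{South}(42 − (q_{South} + q_{West})) − 5q_{South}.
∂π/∂q_{South} = 37 − 2q_{South} − q_{West} = 0, so q_{South} = 18.5 − 0.5q_{West}.
The reaction-function slope is −0.5, so a 6-unit rise in q_{West} moves q_{South} by −0.5 × 6 = −3. South's best response falls — the actions are strategic substitutes.

-3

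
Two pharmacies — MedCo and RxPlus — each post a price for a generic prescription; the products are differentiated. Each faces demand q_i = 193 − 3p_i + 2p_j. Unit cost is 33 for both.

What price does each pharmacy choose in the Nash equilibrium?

73

MedCo's profit: π = (p_{MedCo} − 33)(193 − 3p_{MedCo} + 2p_{RxPlus}).
∂π/∂p_{MedCo} = 292 − 6p_{MedCo} + 2p_{RxPlus} = 0 ⇒ p_{MedCo} = 146/3 + (1/3)p_{RxPlus}.
Setting p_{MedCo} = p_{RxPlus} in the reaction function: p_{MedCo} = 146/3 + (1/3)p_{MedCo}, so p_{MedCo} = (146/3) / (2/3) = 73.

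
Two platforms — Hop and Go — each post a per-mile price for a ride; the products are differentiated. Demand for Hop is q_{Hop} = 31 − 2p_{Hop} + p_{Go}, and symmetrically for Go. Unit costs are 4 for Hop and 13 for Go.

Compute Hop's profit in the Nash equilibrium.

Hop's profit: π = (p_{Hop} − 4)(31 − 2p_{Hop} + p_{Go}).
∂π/∂p_{Hop} = 39 − 4p_{Hop} + p_{Go} = 0 ⇒ p_{Hop} = 9.75 + 0.25p_{Go}.
Similarly p_{Go} = 14.25 + 0.25p_{Hop}.
Plugging p_{Go} into Hop's best response: p_{Hop} = 9.75 + 0.25(14.25 + 0.25p_{Hop}) ⇒ 0.9375p_{Hop} = 13.3125, so p_{Hop} = 14.2.
Then p_{Go} = 14.25 + 0.25·14.2 = 17.8.
q_{Hop} = 31 − 2·14.2 + 17.8 = 20.4.
Profit = (14.2 − 4)·20.4 = 208.08.

208.08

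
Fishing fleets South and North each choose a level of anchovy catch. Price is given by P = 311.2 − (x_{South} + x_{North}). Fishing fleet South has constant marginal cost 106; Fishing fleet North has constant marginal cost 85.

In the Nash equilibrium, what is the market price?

167.4

Fishing fleet South's profit: π = x_{South}(311.2 − (x_{South} + x_{North})) − 106x_{South}.
∂π/∂x_{South} = 205.2 − 2x_{South} − x_{North} = 0, so x_{South} = 102.6 − 0.5x_{North}.
By the same steps for North: x_{North} = 113.1 − 0.5x_{South}.
Substituting the second reaction function into the first: x_{South} = 102.6 − 0.5(113.1 − 0.5x_{South}), which gives 0.75x_{South} = 46.05 ⇒ x_{South} = 61.4.
Then x_{North} = 113.1 − 0.5·61.4 = 82.4.
Equilibrium price: P = 311.2 − 143.8 = 167.4.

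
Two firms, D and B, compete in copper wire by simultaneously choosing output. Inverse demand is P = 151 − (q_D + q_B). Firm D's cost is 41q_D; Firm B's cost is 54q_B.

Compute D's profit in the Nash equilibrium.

Firm D's profit: π = q_D(151 − (q_D + q_B)) − 41q_D.
∂π/∂q_D = 110 − 2q_D − q_B = 0, so q_D = 55 − 0.5q_B.
By the same steps for B: q_B = 48.5 − 0.5q_D.
Solving the two reaction functions simultaneously: (1 − (−0.5)(−0.5))q_D = 55 − 0.5·48.5, so 0.75q_D = 30.75 and q_D = 41.
Then q_B = 48.5 − 0.5·41 = 28.
Price P = 151 − 69 = 82.
D's profit: (82 − 41)·41 = 1681.

1681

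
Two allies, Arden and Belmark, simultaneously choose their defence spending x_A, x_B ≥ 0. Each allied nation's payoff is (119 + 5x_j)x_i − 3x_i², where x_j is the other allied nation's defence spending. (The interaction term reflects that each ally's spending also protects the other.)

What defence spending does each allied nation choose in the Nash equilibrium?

Arden's payoff is (119 + 5x_B)x_A − 3x_A².
∂π/∂x_A = 119 + 5x_B − 6x_A = 0, so x_A = 119/6 + (5/6)x_B.
The game is symmetric, so in equilibrium x_B = x_A: the reaction function gives (1/6)x_A = 119/6, hence x_A = 119.

119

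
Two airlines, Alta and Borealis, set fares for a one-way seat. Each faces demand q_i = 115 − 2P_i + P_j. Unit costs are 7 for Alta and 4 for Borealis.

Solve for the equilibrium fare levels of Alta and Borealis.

Alta's profit: π = (P_{Alta} − 7)(115 − 2P_{Alta} + P_{Borealis}).
∂π/∂P_{Alta} = 129 − 4P_{Alta} + P_{Borealis} = 0 ⇒ P_{Alta} = 32.25 + 0.25P_{Borealis}.
Similarly P_{Borealis} = 30.75 + 0.25P_{Alta}.
Substituting the second reaction function into the first: P_{Alta} = 32.25 + 0.25(30.75 + 0.25P_{Alta}), which gives 0.9375P_{Alta} = 39.9375 ⇒ P_{Alta} = 42.6.
Then P_{Borealis} = 30.75 + 0.25·42.6 = 41.4.

42.6, 41.4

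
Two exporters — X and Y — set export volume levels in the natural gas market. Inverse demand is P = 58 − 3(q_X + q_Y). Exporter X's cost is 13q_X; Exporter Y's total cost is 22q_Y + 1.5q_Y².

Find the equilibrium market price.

32.8

Exporter X's profit: π = q_X(58 − 3(q_X + q_Y)) − 13q_X.
∂π/∂q_X = 45 − 6q_X − 3q_Y = 0, so q_X = 7.5 − 0.5q_Y.
For Y: ∂π/∂q_Y = 36 − 9q_Y − 3q_X = 0 ⇒ q_Y = 4 − (1/3)q_X.
Plugging q_Y into X's best response: q_X = 7.5 − 0.5(4 − (1/3)q_X) ⇒ (5/6)q_X = 5.5, so q_X = 6.6.
Then q_Y = 4 − (1/3)·6.6 = 1.8.
Equilibrium price: P = 58 − 3·8.4 = 32.8.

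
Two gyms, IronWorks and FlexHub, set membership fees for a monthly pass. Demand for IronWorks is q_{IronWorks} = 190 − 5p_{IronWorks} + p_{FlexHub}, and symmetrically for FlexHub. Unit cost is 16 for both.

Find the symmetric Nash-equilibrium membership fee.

IronWorks's profit: π = (p_{IronWorks} − 16)(190 − 5p_{IronWorks} + p_{FlexHub}).
∂π/∂p_{IronWorks} = 270 − 10p_{IronWorks} + p_{FlexHub} = 0 ⇒ p_{IronWorks} = 27 + 0.1p_{FlexHub}.
By symmetry p_{FlexHub} = p_{IronWorks}; substituting into the reaction function, 0.9p_{IronWorks} = 27 and p_{IronWorks} = 30.

30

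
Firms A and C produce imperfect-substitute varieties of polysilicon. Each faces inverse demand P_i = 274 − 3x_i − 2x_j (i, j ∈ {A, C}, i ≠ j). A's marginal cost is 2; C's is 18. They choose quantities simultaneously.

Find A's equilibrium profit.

3675

Firm A's profit: π = x_A(274 − 3x_A − 2x_C) − 2x_A.
∂π/∂x_A = 272 − 6x_A − 2x_C = 0 ⇒ x_A = 136/3 − (1/3)x_C.
Similarly x_C = 128/3 − (1/3)x_A.
Plugging x_C into A's best response: x_A = 136/3 − (1/3)(128/3 − (1/3)x_A) ⇒ (8/9)x_A = 280/9, so x_A = 35.
Then x_C = 128/3 − (1/3)·35 = 31.
P_A = 274 − 3·35 − 2·31 = 107.
Profit = (107 − 2)·35 = 3675.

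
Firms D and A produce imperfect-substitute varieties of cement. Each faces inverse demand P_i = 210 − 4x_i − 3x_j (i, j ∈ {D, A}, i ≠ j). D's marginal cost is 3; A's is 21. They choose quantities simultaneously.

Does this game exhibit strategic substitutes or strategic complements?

strategic substitutes

Firm D's profit: π = x_D(210 − 4x_D − 3x_A) − 3x_D.
∂π/∂x_D = 207 − 8x_D − 3x_A = 0 ⇒ x_D = 25.875 − 0.375x_A.
The best-response slope dx_D/dx_A = −0.375 < 0: the reaction function is downward-sloping, so the choices are strategic substitutes.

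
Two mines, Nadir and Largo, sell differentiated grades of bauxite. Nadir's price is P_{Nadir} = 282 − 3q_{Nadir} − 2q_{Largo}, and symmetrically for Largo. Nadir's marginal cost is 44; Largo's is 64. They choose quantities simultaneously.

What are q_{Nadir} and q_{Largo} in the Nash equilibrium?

Mine Nadir's profit: π = q_{Nadir}(282 − 3q_{Nadir} − 2q_{Largo}) − 44q_{Nadir}.
∂π/∂q_{Nadir} = 238 − 6q_{Nadir} − 2q_{Largo} = 0 ⇒ q_{Nadir} = 119/3 − (1/3)q_{Largo}.
Similarly q_{Largo} = 109/3 − (1/3)q_{Nadir}.
Plugging q_{Largo} into Nadir's best response: q_{Nadir} = 119/3 − (1/3)(109/3 − (1/3)q_{Nadir}) ⇒ (8/9)q_{Nadir} = 248/9, so q_{Nadir} = 31.
Then q_{Largo} = 109/3 − (1/3)·31 = 26.

31, 26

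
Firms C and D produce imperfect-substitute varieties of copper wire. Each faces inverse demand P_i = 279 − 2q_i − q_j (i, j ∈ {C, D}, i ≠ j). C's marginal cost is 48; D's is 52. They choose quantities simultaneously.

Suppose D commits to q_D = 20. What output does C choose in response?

Firm C's profit: π = q_C(279 − 2q_C − q_D) − 48q_C.
∂π/∂q_C = 231 − 4q_C − q_D = 0 ⇒ q_C = 57.75 − 0.25q_D.
At q_D = 20: q_C = 57.75 − 0.25·20 = 52.75.

52.75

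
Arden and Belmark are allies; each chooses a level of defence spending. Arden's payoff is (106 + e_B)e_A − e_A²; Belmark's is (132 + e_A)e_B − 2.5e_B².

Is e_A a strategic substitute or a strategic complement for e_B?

strategic complements

Expanding Arden's payoff: 106e_A + e_Be_A − e_A².
∂π/∂e_A = 106 + e_B − 2e_A = 0, so e_A = 53 + 0.5e_B.
The best-response slope de_A/de_B = 0.5 > 0: the reaction function is upward-sloping, so the choices are strategic complements.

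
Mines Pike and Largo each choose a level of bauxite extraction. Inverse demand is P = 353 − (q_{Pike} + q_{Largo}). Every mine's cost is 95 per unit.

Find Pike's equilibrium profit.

Mine Pike's profit: π = q_{Pike}(353 − (q_{Pike} + q_{Largo})) − 95q_{Pike}.
∂π/∂q_{Pike} = 258 − 2q_{Pike} − q_{Largo} = 0, so q_{Pike} = 129 − 0.5q_{Largo}.
The game is symmetric, so in equilibrium q_{Largo} = q_{Pike}: the reaction function gives 1.5q_{Pike} = 129, hence q_{Pike} = 86.
Price P = 353 − 172 = 181.
Pike's profit: (181 − 95)·86 = 7396.

7396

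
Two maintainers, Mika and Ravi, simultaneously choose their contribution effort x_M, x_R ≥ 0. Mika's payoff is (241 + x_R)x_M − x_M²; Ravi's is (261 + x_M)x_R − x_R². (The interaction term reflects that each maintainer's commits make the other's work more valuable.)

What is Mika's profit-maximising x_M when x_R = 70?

155.5

Expanding Mika's payoff: 241x_M + x_Rx_M − x_M².
∂π/∂x_M = 241 + x_R − 2x_M = 0, so x_M = 120.5 + 0.5x_R.
At x_R = 70: x_M = 120.5 + 0.5·70 = 155.5.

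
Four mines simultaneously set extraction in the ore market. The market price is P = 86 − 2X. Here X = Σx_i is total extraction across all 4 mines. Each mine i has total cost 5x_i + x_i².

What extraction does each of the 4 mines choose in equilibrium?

A representative mine's profit is π_i = x_i(86 − 2X) − 5x_i − x_i², with X = x_i + Σ_{j≠i} x_j.
First-order condition: 81 − 6x_i − 2Σ_{j≠i} x_j = 0.
In a symmetric equilibrium every mine chooses the same x, so Σ_{j≠i} x_j = 3x. The condition becomes 81 − 12x = 0, giving x = 81/12 = 6.75.

6.75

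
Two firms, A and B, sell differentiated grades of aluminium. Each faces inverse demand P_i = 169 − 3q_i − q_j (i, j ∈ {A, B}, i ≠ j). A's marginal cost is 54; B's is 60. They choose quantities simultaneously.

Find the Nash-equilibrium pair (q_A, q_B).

16.6, 15.4

Firm A's profit: π = q_A(169 − 3q_A − q_B) − 54q_A.
∂π/∂q_A = 115 − 6q_A − q_B = 0 ⇒ q_A = 115/6 − (1/6)q_B.
Similarly q_B = 109/6 − (1/6)q_A.
Substituting the second reaction function into the first: q_A = 115/6 − (1/6)(109/6 − (1/6)q_A), which gives (35/36)q_A = 581/36 ⇒ q_A = 16.6.
Then q_B = 109/6 − (1/6)·16.6 = 15.4.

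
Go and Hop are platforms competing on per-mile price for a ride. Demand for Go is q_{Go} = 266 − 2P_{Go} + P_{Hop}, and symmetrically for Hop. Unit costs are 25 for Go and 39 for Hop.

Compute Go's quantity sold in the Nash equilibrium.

164.4

Go's profit: π = (P_{Go} − 25)(266 − 2P_{Go} + P_{Hop}).
∂π/∂P_{Go} = 316 − 4P_{Go} + P_{Hop} = 0 ⇒ P_{Go} = 79 + 0.25P_{Hop}.
Similarly P_{Hop} = 86 + 0.25P_{Go}.
Solving the two reaction functions simultaneously: (1 − (0.25)(0.25))P_{Go} = 79 + 0.25·86, so 0.9375P_{Go} = 100.5 and P_{Go} = 107.2.
Then P_{Hop} = 86 + 0.25·107.2 = 112.8.
q_{Go} = 266 − 2·107.2 + 112.8 = 164.4.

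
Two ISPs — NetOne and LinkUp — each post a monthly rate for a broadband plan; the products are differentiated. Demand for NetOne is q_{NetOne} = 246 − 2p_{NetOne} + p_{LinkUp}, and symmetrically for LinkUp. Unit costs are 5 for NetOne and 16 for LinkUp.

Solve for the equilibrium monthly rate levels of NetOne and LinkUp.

86.8, 91.2

NetOne's profit: π = (p_{NetOne} − 5)(246 − 2p_{NetOne} + p_{LinkUp}).
∂π/∂p_{NetOne} = 256 − 4p_{NetOne} + p_{LinkUp} = 0 ⇒ p_{NetOne} = 64 + 0.25p_{LinkUp}.
Similarly p_{LinkUp} = 69.5 + 0.25p_{NetOne}.
Solving the two reaction functions simultaneously: (1 − (0.25)(0.25))p_{NetOne} = 64 + 0.25·69.5, so 0.9375p_{NetOne} = 81.375 and p_{NetOne} = 86.8.
Then p_{LinkUp} = 69.5 + 0.25·86.8 = 91.2.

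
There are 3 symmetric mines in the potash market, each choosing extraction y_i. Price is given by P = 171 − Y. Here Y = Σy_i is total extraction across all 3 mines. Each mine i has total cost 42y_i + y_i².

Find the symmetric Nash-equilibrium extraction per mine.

A representative mine's profit is π_i = y_i(171 − Y) − 42y_i − y_i², with Y = y_i + Σ_{j≠i} y_j.
First-order condition: 129 − 4y_i − Σ_{j≠i} y_j = 0.
In a symmetric equilibrium every mine chooses the same y, so Σ_{j≠i} y_j = 2y. The condition becomes 129 − 6y = 0, giving y = 129/6 = 21.5.

21.5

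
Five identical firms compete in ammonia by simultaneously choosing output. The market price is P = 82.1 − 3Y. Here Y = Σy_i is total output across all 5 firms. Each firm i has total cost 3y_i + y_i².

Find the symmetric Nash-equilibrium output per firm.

A representative firm's profit is π_i = y_i(82.1 − 3Y) − 3y_i − y_i², with Y = y_i + Σ_{j≠i} y_j.
First-order condition: 79.1 − 8y_i − 3Σ_{j≠i} y_j = 0.
With identical firms, set every y_j = y: then 79.1 − 8y − 12y = 0, i.e. y = 79.1/20 = 3.955.

3.955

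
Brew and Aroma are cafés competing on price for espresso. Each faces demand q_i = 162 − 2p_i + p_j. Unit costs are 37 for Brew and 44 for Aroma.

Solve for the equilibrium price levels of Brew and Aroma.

79.6, 82.4

Brew's profit: π = (p_{Brew} − 37)(162 − 2p_{Brew} + p_{Aroma}).
∂π/∂p_{Brew} = 236 − 4p_{Brew} + p_{Aroma} = 0 ⇒ p_{Brew} = 59 + 0.25p_{Aroma}.
Similarly p_{Aroma} = 62.5 + 0.25p_{Brew}.
Substituting the second reaction function into the first: p_{Brew} = 59 + 0.25(62.5 + 0.25p_{Brew}), which gives 0.9375p_{Brew} = 74.625 ⇒ p_{Brew} = 79.6.
Then p_{Aroma} = 62.5 + 0.25·79.6 = 82.4.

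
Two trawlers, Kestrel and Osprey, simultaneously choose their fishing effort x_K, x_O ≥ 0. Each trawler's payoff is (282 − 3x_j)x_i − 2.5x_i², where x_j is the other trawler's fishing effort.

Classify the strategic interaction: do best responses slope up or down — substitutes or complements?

Kestrel's payoff is (282 − 3x_O)x_K − 2.5x_K².
∂π/∂x_K = 282 − 3x_O − 5x_K = 0, so x_K = 56.4 − 0.6x_O.
The best-response slope dx_K/dx_O = −0.6 < 0: the reaction function is downward-sloping, so the choices are strategic substitutes.

strategic substitutes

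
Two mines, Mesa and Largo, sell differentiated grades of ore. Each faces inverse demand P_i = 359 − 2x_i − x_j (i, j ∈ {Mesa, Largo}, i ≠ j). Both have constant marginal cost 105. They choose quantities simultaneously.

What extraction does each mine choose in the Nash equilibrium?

Mine Mesa's profit: π = x_{Mesa}(359 − 2x_{Mesa} − x_{Largo}) − 105x_{Mesa}.
∂π/∂x_{Mesa} = 254 − 4x_{Mesa} − x_{Largo} = 0 ⇒ x_{Mesa} = 63.5 − 0.25x_{Largo}.
The game is symmetric, so in equilibrium x_{Largo} = x_{Mesa}: the reaction function gives 1.25x_{Mesa} = 63.5, hence x_{Mesa} = 50.8.

50.8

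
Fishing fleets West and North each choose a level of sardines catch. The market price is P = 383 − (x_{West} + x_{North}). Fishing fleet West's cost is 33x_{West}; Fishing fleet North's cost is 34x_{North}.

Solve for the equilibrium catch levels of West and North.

Fishing fleet West's profit: π = x_{West}(383 − (x_{West} + x_{North})) − 33x_{West}.
∂π/∂x_{West} = 350 − 2x_{West} − x_{North} = 0, so x_{West} = 175 − 0.5x_{North}.
By the same steps for North: x_{North} = 174.5 − 0.5x_{West}.
Substituting the second reaction function into the first: x_{West} = 175 − 0.5(174.5 − 0.5x_{West}), which gives 0.75x_{West} = 87.75 ⇒ x_{West} = 117.
Then x_{North} = 174.5 − 0.5·117 = 116.

117, 116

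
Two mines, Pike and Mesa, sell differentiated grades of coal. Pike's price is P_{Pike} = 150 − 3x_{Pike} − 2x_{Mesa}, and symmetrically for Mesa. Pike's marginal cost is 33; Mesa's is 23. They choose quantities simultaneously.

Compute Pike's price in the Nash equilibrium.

75

Mine Pike's profit: π = x_{Pike}(150 − 3x_{Pike} − 2x_{Mesa}) − 33x_{Pike}.
∂π/∂x_{Pike} = 117 − 6x_{Pike} − 2x_{Mesa} = 0 ⇒ x_{Pike} = 19.5 − (1/3)x_{Mesa}.
Similarly x_{Mesa} = 127/6 − (1/3)x_{Pike}.
Plugging x_{Mesa} into Pike's best response: x_{Pike} = 19.5 − (1/3)(127/6 − (1/3)x_{Pike}) ⇒ (8/9)x_{Pike} = 112/9, so x_{Pike} = 14.
Then x_{Mesa} = 127/6 − (1/3)·14 = 16.5.
P_{Pike} = 150 − 3·14 − 2·16.5 = 75.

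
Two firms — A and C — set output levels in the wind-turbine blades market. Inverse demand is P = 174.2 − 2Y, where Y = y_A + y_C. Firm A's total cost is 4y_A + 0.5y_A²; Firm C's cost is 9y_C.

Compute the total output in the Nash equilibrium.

Firm A's profit: π = y_A(174.2 − 2(y_A + y_C)) − 4y_A − 0.5y_A².
∂π/∂y_A = 170.2 − 5y_A − 2y_C = 0, so y_A = 34.04 − 0.4y_C.
For C: ∂π/∂y_C = 165.2 − 4y_C − 2y_A = 0 ⇒ y_C = 41.3 − 0.5y_A.
Plugging y_C into A's best response: y_A = 34.04 − 0.4(41.3 − 0.5y_A) ⇒ 0.8y_A = 17.52, so y_A = 21.9.
Then y_C = 41.3 − 0.5·21.9 = 30.35.
Total output: 21.9 + 30.35 = 52.25.

52.25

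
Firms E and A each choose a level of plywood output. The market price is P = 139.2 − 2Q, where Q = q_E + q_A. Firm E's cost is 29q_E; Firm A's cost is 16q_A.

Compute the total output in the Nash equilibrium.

38.9

Firm E's profit: π = q_E(139.2 − 2(q_E + q_A)) − 29q_E.
∂π/∂q_E = 110.2 − 4q_E − 2q_A = 0, so q_E = 27.55 − 0.5q_A.
By the same steps for A: q_A = 30.8 − 0.5q_E.
Substituting the second reaction function into the first: q_E = 27.55 − 0.5(30.8 − 0.5q_E), which gives 0.75q_E = 12.15 ⇒ q_E = 16.2.
Then q_A = 30.8 − 0.5·16.2 = 22.7.
Total output: 16.2 + 22.7 = 38.9.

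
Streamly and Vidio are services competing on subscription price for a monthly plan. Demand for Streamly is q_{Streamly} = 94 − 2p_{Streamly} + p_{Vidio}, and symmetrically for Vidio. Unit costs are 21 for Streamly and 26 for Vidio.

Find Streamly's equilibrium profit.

1250

Streamly's profit: π = (p_{Streamly} − 21)(94 − 2p_{Streamly} + p_{Vidio}).
∂π/∂p_{Streamly} = 136 − 4p_{Streamly} + p_{Vidio} = 0 ⇒ p_{Streamly} = 34 + 0.25p_{Vidio}.
Similarly p_{Vidio} = 36.5 + 0.25p_{Streamly}.
Solving the two reaction functions simultaneously: (1 − (0.25)(0.25))p_{Streamly} = 34 + 0.25·36.5, so 0.9375p_{Streamly} = 43.125 and p_{Streamly} = 46.
Then p_{Vidio} = 36.5 + 0.25·46 = 48.
q_{Streamly} = 94 − 2·46 + 48 = 50.
Profit = (46 − 21)·50 = 1250.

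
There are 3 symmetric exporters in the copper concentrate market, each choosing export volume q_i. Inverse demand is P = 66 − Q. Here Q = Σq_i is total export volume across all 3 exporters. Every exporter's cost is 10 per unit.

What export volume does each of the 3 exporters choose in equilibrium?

A representative exporter's profit is π_i = q_i(66 − Q) − 10q_i, with Q = q_i + Σ_{j≠i} q_j.
First-order condition: 56 − 2q_i − Σ_{j≠i} q_j = 0.
With identical exporters, set every q_j = q: then 56 − 2q − 2q = 0, i.e. q = 56/4 = 14.

14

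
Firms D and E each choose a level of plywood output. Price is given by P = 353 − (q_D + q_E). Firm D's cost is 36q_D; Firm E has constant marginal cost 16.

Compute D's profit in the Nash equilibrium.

Firm D's profit: π = q_D(353 − (q_D + q_E)) − 36q_D.
∂π/∂q_D = 317 − 2q_D − q_E = 0, so q_D = 158.5 − 0.5q_E.
By the same steps for E: q_E = 168.5 − 0.5q_D.
Substituting the second reaction function into the first: q_D = 158.5 − 0.5(168.5 − 0.5q_D), which gives 0.75q_D = 74.25 ⇒ q_D = 99.
Then q_E = 168.5 − 0.5·99 = 119.
Price P = 353 − 218 = 135.
D's profit: (135 − 36)·99 = 9801.

9801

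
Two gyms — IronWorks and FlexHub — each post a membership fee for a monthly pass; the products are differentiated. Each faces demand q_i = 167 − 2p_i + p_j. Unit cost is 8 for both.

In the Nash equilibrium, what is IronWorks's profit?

5618

IronWorks's profit: π = (p_{IronWorks} − 8)(167 − 2p_{IronWorks} + p_{FlexHub}).
∂π/∂p_{IronWorks} = 183 − 4p_{IronWorks} + p_{FlexHub} = 0 ⇒ p_{IronWorks} = 45.75 + 0.25p_{FlexHub}.
Setting p_{IronWorks} = p_{FlexHub} in the reaction function: p_{IronWorks} = 45.75 + 0.25p_{IronWorks}, so p_{IronWorks} = 45.75 / 0.75 = 61.
q_{IronWorks} = 167 − 2·61 + 61 = 106.
Profit = (61 − 8)·106 = 5618.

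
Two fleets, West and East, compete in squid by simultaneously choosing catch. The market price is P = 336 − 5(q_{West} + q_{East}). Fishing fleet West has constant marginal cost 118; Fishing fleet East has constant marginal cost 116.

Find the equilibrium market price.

190

Fishing fleet West's profit: π = q_{West}(336 − 5(q_{West} + q_{East})) − 118q_{West}.
∂π/∂q_{West} = 218 − 10q_{West} − 5q_{East} = 0, so q_{West} = 21.8 − 0.5q_{East}.
By the same steps for East: q_{East} = 22 − 0.5q_{West}.
Plugging q_{East} into West's best response: q_{West} = 21.8 − 0.5(22 − 0.5q_{West}) ⇒ 0.75q_{West} = 10.8, so q_{West} = 14.4.
Then q_{East} = 22 − 0.5·14.4 = 14.8.
Equilibrium price: P = 336 − 5·29.2 = 190.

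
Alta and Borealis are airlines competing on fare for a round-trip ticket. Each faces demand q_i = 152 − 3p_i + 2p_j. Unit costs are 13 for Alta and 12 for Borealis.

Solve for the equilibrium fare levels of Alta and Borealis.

47.5625, 47.1875

Alta's profit: π = (p_{Alta} − 13)(152 − 3p_{Alta} + 2p_{Borealis}).
∂π/∂p_{Alta} = 191 − 6p_{Alta} + 2p_{Borealis} = 0 ⇒ p_{Alta} = 191/6 + (1/3)p_{Borealis}.
Similarly p_{Borealis} = 94/3 + (1/3)p_{Alta}.
Plugging p_{Borealis} into Alta's best response: p_{Alta} = 191/6 + (1/3)(94/3 + (1/3)p_{Alta}) ⇒ (8/9)p_{Alta} = 761/18, so p_{Alta} = 47.5625.
Then p_{Borealis} = 94/3 + (1/3)·47.5625 = 47.1875.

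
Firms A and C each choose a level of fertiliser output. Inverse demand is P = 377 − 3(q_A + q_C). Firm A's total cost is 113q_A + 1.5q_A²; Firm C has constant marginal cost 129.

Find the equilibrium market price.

225

Firm A's profit: π = q_A(377 − 3(q_A + q_C)) − 113q_A − 1.5q_A².
∂π/∂q_A = 264 − 9q_A − 3q_C = 0, so q_A = 88/3 − (1/3)q_C.
For C: ∂π/∂q_C = 248 − 6q_C − 3q_A = 0 ⇒ q_C = 124/3 − 0.5q_A.
Solving the two reaction functions simultaneously: (1 − (−1/3)(−0.5))q_A = 88/3 − (1/3)·(124/3), so (5/6)q_A = 140/9 and q_A = 56/3.
Then q_C = 124/3 − 0.5·(56/3) = 32.
Equilibrium price: P = 377 − 3·(152/3) = 225.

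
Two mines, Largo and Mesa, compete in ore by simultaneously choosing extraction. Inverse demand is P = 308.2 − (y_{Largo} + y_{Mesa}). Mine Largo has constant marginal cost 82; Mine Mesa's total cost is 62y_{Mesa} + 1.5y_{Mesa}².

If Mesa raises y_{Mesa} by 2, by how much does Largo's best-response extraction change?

-1

Mine Largo's profit: π = y_{Largo}(308.2 − (y_{Largo} + y_{Mesa})) − 82y_{Largo}.
∂π/∂y_{Largo} = 226.2 − 2y_{Largo} − y_{Mesa} = 0, so y_{Largo} = 113.1 − 0.5y_{Mesa}.
The reaction-function slope is −0.5, so a 2-unit rise in y_{Mesa} moves y_{Largo} by −0.5 × 2 = −1. Largo's best response falls — the actions are strategic substitutes.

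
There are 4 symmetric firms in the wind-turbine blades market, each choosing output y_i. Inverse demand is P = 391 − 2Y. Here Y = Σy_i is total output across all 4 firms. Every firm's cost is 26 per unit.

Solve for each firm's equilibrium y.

36.5

A representative firm's profit is π_i = y_i(391 − 2Y) − 26y_i, with Y = y_i + Σ_{j≠i} y_j.
First-order condition: 365 − 4y_i − 2Σ_{j≠i} y_j = 0.
With identical firms, set every y_j = y: then 365 − 4y − 6y = 0, i.e. y = 365/10 = 36.5.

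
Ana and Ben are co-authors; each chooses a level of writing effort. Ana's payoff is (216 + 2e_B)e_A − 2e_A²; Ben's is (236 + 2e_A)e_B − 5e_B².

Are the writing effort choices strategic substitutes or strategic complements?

strategic complements

Expanding Ana's payoff: 216e_A + 2e_Be_A − 2e_A².
∂π/∂e_A = 216 + 2e_B − 4e_A = 0, so e_A = 54 + 0.5e_B.
The best-response slope de_A/de_B = 0.5 > 0: the reaction function is upward-sloping, so the choices are strategic complements.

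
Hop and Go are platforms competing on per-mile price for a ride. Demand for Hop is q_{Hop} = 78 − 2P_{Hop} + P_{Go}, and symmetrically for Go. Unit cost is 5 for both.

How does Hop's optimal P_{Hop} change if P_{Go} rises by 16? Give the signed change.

Hop's profit: π = (P_{Hop} − 5)(78 − 2P_{Hop} + P_{Go}).
∂π/∂P_{Hop} = 88 − 4P_{Hop} + P_{Go} = 0 ⇒ P_{Hop} = 22 + 0.25P_{Go}.
The reaction-function slope is 0.25, so a 16-unit rise in P_{Go} moves P_{Hop} by 0.25 × 16 = 4. Hop's best response rises — the actions are strategic complements.

4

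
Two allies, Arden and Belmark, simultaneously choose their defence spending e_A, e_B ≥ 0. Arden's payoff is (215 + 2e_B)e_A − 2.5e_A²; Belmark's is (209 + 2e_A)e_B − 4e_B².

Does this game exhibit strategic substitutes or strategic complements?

strategic complements

Expanding Arden's payoff: 215e_A + 2e_Be_A − 2.5e_A².
∂π/∂e_A = 215 + 2e_B − 5e_A = 0, so e_A = 43 + 0.4e_B.
The best-response slope de_A/de_B = 0.4 > 0: the reaction function is upward-sloping, so the choices are strategic complements.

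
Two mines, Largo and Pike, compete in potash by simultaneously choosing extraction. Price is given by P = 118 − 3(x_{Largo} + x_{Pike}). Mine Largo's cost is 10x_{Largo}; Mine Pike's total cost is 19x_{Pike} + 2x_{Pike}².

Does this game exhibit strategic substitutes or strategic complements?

strategic substitutes

Mine Largo's profit: π = x_{Largo}(118 − 3(x_{Largo} + x_{Pike})) − 10x_{Largo}.
∂π/∂x_{Largo} = 108 − 6x_{Largo} − 3x_{Pike} = 0, so x_{Largo} = 18 − 0.5x_{Pike}.
The best-response slope dx_{Largo}/dx_{Pike} = −0.5 < 0: the reaction function is downward-sloping, so the choices are strategic substitutes.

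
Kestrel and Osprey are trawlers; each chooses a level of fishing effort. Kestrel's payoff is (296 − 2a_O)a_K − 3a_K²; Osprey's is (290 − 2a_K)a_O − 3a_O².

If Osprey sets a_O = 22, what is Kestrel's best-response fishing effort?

Expanding Kestrel's payoff: 296a_K − 2a_Oa_K − 3a_K².
∂π/∂a_K = 296 − 2a_O − 6a_K = 0, so a_K = 148/3 − (1/3)a_O.
At a_O = 22: a_K = 148/3 − (1/3)·22 = 42.

42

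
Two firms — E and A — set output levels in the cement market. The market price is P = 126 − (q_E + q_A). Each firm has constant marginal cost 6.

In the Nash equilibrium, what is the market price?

46

Firm E's profit: π = q_E(126 − (q_E + q_A)) − 6q_E.
∂π/∂q_E = 120 − 2q_E − q_A = 0, so q_E = 60 − 0.5q_A.
Setting q_E = q_A in the reaction function: q_E = 60 − 0.5q_E, so q_E = 60 / 1.5 = 40.
Equilibrium price: P = 126 − 80 = 46.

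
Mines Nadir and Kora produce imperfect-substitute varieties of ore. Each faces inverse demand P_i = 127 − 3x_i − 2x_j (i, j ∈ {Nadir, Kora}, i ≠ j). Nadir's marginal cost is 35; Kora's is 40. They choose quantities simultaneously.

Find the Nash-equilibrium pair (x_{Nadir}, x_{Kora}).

Mine Nadir's profit: π = x_{Nadir}(127 − 3x_{Nadir} − 2x_{Kora}) − 35x_{Nadir}.
∂π/∂x_{Nadir} = 92 − 6x_{Nadir} − 2x_{Kora} = 0 ⇒ x_{Nadir} = 46/3 − (1/3)x_{Kora}.
Similarly x_{Kora} = 14.5 − (1/3)x_{Nadir}.
Solving the two reaction functions simultaneously: (1 − (−1/3)(−1/3))x_{Nadir} = 46/3 − (1/3)·14.5, so (8/9)x_{Nadir} = 10.5 and x_{Nadir} = 11.8125.
Then x_{Kora} = 14.5 − (1/3)·11.8125 = 10.5625.

11.8125, 10.5625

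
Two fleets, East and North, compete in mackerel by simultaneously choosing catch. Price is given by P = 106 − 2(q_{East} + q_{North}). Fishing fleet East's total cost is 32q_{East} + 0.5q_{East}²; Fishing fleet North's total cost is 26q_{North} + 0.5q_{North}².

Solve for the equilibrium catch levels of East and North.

10, 12

Fishing fleet East's profit: π = q_{East}(106 − 2(q_{East} + q_{North})) − 32q_{East} − 0.5q_{East}².
∂π/∂q_{East} = 74 − 5q_{East} − 2q_{North} = 0, so q_{East} = 14.8 − 0.4q_{North}.
By the same steps for North: q_{North} = 16 − 0.4q_{East}.
Substituting the second reaction function into the first: q_{East} = 14.8 − 0.4(16 − 0.4q_{East}), which gives 0.84q_{East} = 8.4 ⇒ q_{East} = 10.
Then q_{North} = 16 − 0.4·10 = 12.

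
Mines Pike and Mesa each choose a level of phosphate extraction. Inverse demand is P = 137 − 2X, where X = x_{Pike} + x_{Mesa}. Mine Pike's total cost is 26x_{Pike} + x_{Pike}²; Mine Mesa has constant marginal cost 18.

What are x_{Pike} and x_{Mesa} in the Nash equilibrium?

Mine Pike's profit: π = x_{Pike}(137 − 2(x_{Pike} + x_{Mesa})) − 26x_{Pike} − x_{Pike}².
∂π/∂x_{Pike} = 111 − 6x_{Pike} − 2x_{Mesa} = 0, so x_{Pike} = 18.5 − (1/3)x_{Mesa}.
For Mesa: ∂π/∂x_{Mesa} = 119 − 4x_{Mesa} − 2x_{Pike} = 0 ⇒ x_{Mesa} = 29.75 − 0.5x_{Pike}.
Plugging x_{Mesa} into Pike's best response: x_{Pike} = 18.5 − (1/3)(29.75 − 0.5x_{Pike}) ⇒ (5/6)x_{Pike} = 103/12, so x_{Pike} = 10.3.
Then x_{Mesa} = 29.75 − 0.5·10.3 = 24.6.

10.3, 24.6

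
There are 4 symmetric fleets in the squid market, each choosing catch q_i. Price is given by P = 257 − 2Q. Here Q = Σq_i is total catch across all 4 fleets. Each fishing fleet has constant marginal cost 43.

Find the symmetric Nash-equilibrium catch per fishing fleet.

A representative fishing fleet's profit is π_i = q_i(257 − 2Q) − 43q_i, with Q = q_i + Σ_{j≠i} q_j.
First-order condition: 214 − 4q_i − 2Σ_{j≠i} q_j = 0.
With identical fishing fleets, set every q_j = q: then 214 − 4q − 6q = 0, i.e. q = 214/10 = 21.4.

21.4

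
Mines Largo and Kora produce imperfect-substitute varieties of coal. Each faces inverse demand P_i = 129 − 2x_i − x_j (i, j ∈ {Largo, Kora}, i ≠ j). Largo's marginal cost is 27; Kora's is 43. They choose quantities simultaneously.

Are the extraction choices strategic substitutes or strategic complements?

Mine Largo's profit: π = x_{Largo}(129 − 2x_{Largo} − x_{Kora}) − 27x_{Largo}.
∂π/∂x_{Largo} = 102 − 4x_{Largo} − x_{Kora} = 0 ⇒ x_{Largo} = 25.5 − 0.25x_{Kora}.
The best-response slope dx_{Largo}/dx_{Kora} = −0.25 < 0: the reaction function is downward-sloping, so the choices are strategic substitutes.

strategic substitutes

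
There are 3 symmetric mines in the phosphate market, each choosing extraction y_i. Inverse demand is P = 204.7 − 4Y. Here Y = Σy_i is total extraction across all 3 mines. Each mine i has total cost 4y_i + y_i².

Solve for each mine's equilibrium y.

A representative mine's profit is π_i = y_i(204.7 − 4Y) − 4y_i − y_i², with Y = y_i + Σ_{j≠i} y_j.
First-order condition: 200.7 − 10y_i − 4Σ_{j≠i} y_j = 0.
In a symmetric equilibrium every mine chooses the same y, so Σ_{j≠i} y_j = 2y. The condition becomes 200.7 − 18y = 0, giving y = 200.7/18 = 11.15.

11.15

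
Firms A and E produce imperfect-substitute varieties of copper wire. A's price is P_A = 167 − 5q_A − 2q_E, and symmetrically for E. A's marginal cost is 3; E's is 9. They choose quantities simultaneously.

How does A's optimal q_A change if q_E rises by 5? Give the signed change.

Firm A's profit: π = q_A(167 − 5q_A − 2q_E) − 3q_A.
∂π/∂q_A = 164 − 10q_A − 2q_E = 0 ⇒ q_A = 16.4 − 0.2q_E.
The reaction-function slope is −0.2, so a 5-unit rise in q_E moves q_A by −0.2 × 5 = −1. A's best response falls — the actions are strategic substitutes.

-1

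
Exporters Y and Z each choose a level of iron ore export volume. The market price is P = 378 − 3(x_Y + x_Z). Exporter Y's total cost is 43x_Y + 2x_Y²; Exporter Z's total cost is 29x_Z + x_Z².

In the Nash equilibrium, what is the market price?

Exporter Y's profit: π = x_Y(378 − 3(x_Y + x_Z)) − 43x_Y − 2x_Y².
∂π/∂x_Y = 335 − 10x_Y − 3x_Z = 0, so x_Y = 33.5 − 0.3x_Z.
For Z: ∂π/∂x_Z = 349 − 8x_Z − 3x_Y = 0 ⇒ x_Z = 43.625 − 0.375x_Y.
Substituting the second reaction function into the first: x_Y = 33.5 − 0.3(43.625 − 0.375x_Y), which gives 0.8875x_Y = 20.4125 ⇒ x_Y = 23.
Then x_Z = 43.625 − 0.375·23 = 35.
Equilibrium price: P = 378 − 3·58 = 204.

204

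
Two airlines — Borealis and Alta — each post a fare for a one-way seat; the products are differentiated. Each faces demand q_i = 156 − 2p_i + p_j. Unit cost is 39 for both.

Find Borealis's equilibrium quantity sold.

Borealis's profit: π = (p_{Borealis} − 39)(156 − 2p_{Borealis} + p_{Alta}).
∂π/∂p_{Borealis} = 234 − 4p_{Borealis} + p_{Alta} = 0 ⇒ p_{Borealis} = 58.5 + 0.25p_{Alta}.
By symmetry p_{Alta} = p_{Borealis}; substituting into the reaction function, 0.75p_{Borealis} = 58.5 and p_{Borealis} = 78.
q_{Borealis} = 156 − 2·78 + 78 = 78.

78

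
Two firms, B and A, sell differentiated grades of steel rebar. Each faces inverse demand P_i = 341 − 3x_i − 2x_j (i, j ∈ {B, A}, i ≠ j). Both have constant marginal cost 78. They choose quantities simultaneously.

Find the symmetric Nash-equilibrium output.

Firm B's profit: π = x_B(341 − 3x_B − 2x_A) − 78x_B.
∂π/∂x_B = 263 − 6x_B − 2x_A = 0 ⇒ x_B = 263/6 − (1/3)x_A.
By symmetry x_A = x_B; substituting into the reaction function, (4/3)x_B = 263/6 and x_B = 32.875.

32.875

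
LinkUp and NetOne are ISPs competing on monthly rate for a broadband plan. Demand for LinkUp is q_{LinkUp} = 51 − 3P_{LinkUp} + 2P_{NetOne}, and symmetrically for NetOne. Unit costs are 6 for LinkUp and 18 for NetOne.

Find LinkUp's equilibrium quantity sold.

40.5

LinkUp's profit: π = (P_{LinkUp} − 6)(51 − 3P_{LinkUp} + 2P_{NetOne}).
∂π/∂P_{LinkUp} = 69 − 6P_{LinkUp} + 2P_{NetOne} = 0 ⇒ P_{LinkUp} = 11.5 + (1/3)P_{NetOne}.
Similarly P_{NetOne} = 17.5 + (1/3)P_{LinkUp}.
Plugging P_{NetOne} into LinkUp's best response: P_{LinkUp} = 11.5 + (1/3)(17.5 + (1/3)P_{LinkUp}) ⇒ (8/9)P_{LinkUp} = 52/3, so P_{LinkUp} = 19.5.
Then P_{NetOne} = 17.5 + (1/3)·19.5 = 24.
q_{LinkUp} = 51 − 3·19.5 + 2·24 = 40.5.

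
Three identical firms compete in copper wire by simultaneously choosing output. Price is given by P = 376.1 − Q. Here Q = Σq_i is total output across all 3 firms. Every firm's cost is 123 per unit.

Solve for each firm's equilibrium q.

63.275

A representative firm's profit is π_i = q_i(376.1 − Q) − 123q_i, with Q = q_i + Σ_{j≠i} q_j.
First-order condition: 253.1 − 2q_i − Σ_{j≠i} q_j = 0.
In a symmetric equilibrium every firm chooses the same q, so Σ_{j≠i} q_j = 2q. The condition becomes 253.1 − 4q = 0, giving q = 253.1/4 = 63.275.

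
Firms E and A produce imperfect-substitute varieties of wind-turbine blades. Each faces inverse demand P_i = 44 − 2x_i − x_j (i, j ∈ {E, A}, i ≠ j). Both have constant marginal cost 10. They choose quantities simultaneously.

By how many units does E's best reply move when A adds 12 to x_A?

-3

Firm E's profit: π = x_E(44 − 2x_E − x_A) − 10x_E.
∂π/∂x_E = 34 − 4x_E − x_A = 0 ⇒ x_E = 8.5 − 0.25x_A.
The reaction-function slope is −0.25, so a 12-unit rise in x_A moves x_E by −0.25 × 12 = −3. E's best response falls — the actions are strategic substitutes.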